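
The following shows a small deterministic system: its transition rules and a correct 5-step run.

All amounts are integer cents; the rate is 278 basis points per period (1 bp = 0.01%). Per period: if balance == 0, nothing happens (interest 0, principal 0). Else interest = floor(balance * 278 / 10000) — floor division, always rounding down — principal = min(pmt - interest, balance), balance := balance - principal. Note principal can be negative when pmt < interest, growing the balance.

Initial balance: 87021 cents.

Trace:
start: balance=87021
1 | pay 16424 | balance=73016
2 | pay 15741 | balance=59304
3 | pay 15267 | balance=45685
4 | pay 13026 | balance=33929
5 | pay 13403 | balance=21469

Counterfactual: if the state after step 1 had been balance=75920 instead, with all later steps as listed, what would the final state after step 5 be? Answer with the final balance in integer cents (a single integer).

state after step 1 := balance=75920
2 | pay 15741 | balance=62289
3 | pay 15267 | balance=48753
4 | pay 13026 | balance=37082
5 | pay 13403 | balance=24709

24709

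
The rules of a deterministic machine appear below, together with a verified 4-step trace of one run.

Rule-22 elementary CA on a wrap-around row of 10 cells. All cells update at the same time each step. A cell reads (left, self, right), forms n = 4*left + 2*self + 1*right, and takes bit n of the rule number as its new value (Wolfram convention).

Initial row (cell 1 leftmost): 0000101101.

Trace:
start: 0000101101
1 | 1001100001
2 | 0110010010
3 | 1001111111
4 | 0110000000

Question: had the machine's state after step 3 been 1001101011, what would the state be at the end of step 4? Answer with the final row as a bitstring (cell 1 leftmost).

0110001000

state after step 3 := 1001101011
4 | 0110001000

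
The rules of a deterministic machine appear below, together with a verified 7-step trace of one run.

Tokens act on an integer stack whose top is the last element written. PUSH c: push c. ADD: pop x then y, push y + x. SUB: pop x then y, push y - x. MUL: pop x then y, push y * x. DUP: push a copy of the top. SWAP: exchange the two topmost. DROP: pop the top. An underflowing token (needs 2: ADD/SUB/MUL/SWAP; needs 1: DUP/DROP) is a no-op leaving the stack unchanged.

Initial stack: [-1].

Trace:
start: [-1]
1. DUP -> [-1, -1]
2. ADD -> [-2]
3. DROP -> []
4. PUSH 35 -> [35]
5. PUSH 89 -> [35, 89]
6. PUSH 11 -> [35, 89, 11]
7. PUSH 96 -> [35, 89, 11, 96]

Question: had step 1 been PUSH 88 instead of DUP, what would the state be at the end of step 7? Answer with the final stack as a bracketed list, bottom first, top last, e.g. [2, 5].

[35, 89, 11, 96]

(re-executing from step 1 with the substitution; state before step 1: [-1])
1. PUSH 88 -> [-1, 88]
2. ADD -> [87]
3. DROP -> []
4. PUSH 35 -> [35]
5. PUSH 89 -> [35, 89]
6. PUSH 11 -> [35, 89, 11]
7. PUSH 96 -> [35, 89, 11, 96]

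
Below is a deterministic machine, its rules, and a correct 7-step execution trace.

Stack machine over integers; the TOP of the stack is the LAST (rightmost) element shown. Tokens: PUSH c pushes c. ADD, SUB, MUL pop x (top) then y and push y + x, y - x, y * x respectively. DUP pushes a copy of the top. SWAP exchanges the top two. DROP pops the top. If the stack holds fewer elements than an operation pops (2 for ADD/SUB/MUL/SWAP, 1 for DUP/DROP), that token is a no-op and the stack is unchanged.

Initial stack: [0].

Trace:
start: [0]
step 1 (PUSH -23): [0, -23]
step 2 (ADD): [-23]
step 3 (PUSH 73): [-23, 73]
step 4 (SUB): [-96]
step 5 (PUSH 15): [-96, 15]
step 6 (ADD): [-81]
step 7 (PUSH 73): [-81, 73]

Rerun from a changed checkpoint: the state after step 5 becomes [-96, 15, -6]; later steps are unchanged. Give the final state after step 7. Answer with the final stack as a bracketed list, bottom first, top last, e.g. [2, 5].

[-96, 9, 73]

state after step 5 := [-96, 15, -6]
step 6 (ADD): [-96, 9]
step 7 (PUSH 73): [-96, 9, 73]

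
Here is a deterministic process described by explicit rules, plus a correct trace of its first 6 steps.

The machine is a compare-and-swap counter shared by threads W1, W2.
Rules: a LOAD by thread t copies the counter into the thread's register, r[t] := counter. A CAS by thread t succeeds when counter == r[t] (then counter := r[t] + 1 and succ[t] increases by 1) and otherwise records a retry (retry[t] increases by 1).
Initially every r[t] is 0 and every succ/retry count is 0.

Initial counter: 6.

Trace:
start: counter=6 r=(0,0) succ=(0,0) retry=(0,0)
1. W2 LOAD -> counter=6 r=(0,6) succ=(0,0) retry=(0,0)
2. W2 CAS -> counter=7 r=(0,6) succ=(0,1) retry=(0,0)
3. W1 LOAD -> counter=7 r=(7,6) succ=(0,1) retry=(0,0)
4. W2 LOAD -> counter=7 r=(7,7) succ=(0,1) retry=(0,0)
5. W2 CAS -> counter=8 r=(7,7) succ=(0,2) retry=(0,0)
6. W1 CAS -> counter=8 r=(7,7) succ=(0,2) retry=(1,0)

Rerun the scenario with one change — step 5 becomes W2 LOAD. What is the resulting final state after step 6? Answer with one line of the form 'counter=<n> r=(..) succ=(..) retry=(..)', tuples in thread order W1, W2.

(re-executing from step 5 with the substitution; state before step 5: counter=7 r=(7,7) succ=(0,1) retry=(0,0))
5. W2 LOAD -> counter=7 r=(7,7) succ=(0,1) retry=(0,0)
6. W1 CAS -> counter=8 r=(7,7) succ=(1,1) retry=(0,0)

counter=8 r=(7,7) succ=(1,1) retry=(0,0)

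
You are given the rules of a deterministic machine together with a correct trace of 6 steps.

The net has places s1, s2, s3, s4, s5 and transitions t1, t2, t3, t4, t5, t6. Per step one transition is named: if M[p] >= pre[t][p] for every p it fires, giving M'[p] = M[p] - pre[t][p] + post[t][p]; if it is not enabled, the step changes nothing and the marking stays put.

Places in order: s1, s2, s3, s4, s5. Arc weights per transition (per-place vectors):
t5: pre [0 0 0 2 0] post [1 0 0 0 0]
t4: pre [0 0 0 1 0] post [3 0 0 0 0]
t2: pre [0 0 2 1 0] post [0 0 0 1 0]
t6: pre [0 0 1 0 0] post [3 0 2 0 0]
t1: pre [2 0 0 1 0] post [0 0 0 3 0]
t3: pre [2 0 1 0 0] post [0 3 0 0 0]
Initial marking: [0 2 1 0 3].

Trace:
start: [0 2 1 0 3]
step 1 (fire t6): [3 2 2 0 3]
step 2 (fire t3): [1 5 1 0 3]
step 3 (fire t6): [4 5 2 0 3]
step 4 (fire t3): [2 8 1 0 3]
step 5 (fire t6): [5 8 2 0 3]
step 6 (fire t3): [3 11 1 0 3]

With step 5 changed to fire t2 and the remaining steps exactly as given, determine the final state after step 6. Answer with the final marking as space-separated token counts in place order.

0 11 0 0 3

(re-executing from step 5 with the substitution; state before step 5: [2 8 1 0 3])
step 5 (fire t2): [2 8 1 0 3]
step 6 (fire t3): [0 11 0 0 3]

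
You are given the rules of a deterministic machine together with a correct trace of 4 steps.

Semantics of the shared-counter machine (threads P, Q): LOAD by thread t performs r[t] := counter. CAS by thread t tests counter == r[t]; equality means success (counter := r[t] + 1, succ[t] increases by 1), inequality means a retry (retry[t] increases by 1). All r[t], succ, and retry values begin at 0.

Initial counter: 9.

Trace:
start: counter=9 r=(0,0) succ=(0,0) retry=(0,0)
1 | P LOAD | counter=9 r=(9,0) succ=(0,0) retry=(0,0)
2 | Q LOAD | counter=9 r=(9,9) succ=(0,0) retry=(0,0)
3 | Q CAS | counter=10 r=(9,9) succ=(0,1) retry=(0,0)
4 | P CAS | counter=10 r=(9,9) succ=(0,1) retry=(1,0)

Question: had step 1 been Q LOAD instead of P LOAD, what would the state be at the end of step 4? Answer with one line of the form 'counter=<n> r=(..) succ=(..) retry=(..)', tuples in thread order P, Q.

(re-executing from step 1 with the substitution; state before step 1: counter=9 r=(0,0) succ=(0,0) retry=(0,0))
1 | Q LOAD | counter=9 r=(0,9) succ=(0,0) retry=(0,0)
2 | Q LOAD | counter=9 r=(0,9) succ=(0,0) retry=(0,0)
3 | Q CAS | counter=10 r=(0,9) succ=(0,1) retry=(0,0)
4 | P CAS | counter=10 r=(0,9) succ=(0,1) retry=(1,0)

counter=10 r=(0,9) succ=(0,1) retry=(1,0)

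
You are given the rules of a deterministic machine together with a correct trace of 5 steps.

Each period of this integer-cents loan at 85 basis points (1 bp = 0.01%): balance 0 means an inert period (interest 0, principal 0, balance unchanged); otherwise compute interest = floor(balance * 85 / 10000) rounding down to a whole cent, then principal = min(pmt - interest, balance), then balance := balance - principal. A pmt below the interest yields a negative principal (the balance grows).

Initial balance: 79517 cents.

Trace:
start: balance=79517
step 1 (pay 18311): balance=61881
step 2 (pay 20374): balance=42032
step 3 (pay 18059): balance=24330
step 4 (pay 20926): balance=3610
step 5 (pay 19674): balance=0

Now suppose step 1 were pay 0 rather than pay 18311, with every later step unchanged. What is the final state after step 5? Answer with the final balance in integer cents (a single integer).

2909

(re-executing from step 1 with the substitution; state before step 1: balance=79517)
step 1 (pay 0): balance=80192
step 2 (pay 20374): balance=60499
step 3 (pay 18059): balance=42954
step 4 (pay 20926): balance=22393
step 5 (pay 19674): balance=2909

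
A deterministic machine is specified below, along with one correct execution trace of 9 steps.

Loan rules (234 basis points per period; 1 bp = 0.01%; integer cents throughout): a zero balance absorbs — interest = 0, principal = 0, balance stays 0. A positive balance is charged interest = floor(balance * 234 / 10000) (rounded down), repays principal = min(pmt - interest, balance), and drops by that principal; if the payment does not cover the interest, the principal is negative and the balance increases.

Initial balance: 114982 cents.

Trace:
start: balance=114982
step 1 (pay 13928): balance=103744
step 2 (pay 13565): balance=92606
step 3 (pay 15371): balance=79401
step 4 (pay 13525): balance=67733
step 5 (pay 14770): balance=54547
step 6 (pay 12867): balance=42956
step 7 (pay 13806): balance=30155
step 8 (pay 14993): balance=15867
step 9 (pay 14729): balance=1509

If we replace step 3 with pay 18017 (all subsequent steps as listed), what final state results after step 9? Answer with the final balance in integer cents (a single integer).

(re-executing from step 3 with the substitution; state before step 3: balance=92606)
step 3 (pay 18017): balance=76755
step 4 (pay 13525): balance=65026
step 5 (pay 14770): balance=51777
step 6 (pay 12867): balance=40121
step 7 (pay 13806): balance=27253
step 8 (pay 14993): balance=12897
step 9 (pay 14729): balance=0

0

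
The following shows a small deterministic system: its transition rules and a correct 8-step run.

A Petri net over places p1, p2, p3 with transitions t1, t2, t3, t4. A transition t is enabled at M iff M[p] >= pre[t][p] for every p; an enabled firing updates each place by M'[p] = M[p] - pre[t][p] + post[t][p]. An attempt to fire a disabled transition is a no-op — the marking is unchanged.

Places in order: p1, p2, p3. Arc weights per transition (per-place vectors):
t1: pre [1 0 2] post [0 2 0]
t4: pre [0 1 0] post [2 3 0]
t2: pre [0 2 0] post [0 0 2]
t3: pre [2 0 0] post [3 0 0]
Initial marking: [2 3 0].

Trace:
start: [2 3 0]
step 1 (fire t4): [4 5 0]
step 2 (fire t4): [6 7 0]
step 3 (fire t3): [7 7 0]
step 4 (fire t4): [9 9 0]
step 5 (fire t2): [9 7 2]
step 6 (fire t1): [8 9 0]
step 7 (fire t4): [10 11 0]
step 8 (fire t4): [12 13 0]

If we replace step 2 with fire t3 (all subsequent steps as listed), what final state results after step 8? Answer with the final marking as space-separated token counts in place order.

(re-executing from step 2 with the substitution; state before step 2: [4 5 0])
step 2 (fire t3): [5 5 0]
step 3 (fire t3): [6 5 0]
step 4 (fire t4): [8 7 0]
step 5 (fire t2): [8 5 2]
step 6 (fire t1): [7 7 0]
step 7 (fire t4): [9 9 0]
step 8 (fire t4): [11 11 0]

11 11 0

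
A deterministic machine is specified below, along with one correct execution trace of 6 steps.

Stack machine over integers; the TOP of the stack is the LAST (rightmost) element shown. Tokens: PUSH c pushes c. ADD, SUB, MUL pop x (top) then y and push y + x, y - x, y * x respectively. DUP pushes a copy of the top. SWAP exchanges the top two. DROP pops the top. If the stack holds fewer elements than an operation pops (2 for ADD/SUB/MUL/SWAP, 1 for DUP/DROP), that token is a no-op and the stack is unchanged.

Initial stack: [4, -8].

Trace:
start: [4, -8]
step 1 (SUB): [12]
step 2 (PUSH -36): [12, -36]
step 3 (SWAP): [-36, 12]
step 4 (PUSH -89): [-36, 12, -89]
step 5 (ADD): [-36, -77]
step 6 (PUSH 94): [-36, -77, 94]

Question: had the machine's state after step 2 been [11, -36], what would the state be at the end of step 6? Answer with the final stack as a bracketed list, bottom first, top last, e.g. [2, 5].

state after step 2 := [11, -36]
step 3 (SWAP): [-36, 11]
step 4 (PUSH -89): [-36, 11, -89]
step 5 (ADD): [-36, -78]
step 6 (PUSH 94): [-36, -78, 94]

[-36, -78, 94]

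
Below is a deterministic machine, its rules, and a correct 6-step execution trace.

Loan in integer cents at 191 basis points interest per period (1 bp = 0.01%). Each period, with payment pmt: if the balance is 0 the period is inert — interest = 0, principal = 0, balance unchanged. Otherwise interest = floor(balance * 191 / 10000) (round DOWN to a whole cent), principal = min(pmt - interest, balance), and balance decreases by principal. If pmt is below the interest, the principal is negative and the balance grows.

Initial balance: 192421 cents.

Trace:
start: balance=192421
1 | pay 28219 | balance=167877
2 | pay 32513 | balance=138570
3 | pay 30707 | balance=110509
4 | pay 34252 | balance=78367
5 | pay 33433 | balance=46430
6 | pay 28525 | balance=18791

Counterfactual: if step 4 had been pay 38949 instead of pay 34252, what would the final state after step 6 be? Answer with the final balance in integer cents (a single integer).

(re-executing from step 4 with the substitution; state before step 4: balance=110509)
4 | pay 38949 | balance=73670
5 | pay 33433 | balance=41644
6 | pay 28525 | balance=13914

13914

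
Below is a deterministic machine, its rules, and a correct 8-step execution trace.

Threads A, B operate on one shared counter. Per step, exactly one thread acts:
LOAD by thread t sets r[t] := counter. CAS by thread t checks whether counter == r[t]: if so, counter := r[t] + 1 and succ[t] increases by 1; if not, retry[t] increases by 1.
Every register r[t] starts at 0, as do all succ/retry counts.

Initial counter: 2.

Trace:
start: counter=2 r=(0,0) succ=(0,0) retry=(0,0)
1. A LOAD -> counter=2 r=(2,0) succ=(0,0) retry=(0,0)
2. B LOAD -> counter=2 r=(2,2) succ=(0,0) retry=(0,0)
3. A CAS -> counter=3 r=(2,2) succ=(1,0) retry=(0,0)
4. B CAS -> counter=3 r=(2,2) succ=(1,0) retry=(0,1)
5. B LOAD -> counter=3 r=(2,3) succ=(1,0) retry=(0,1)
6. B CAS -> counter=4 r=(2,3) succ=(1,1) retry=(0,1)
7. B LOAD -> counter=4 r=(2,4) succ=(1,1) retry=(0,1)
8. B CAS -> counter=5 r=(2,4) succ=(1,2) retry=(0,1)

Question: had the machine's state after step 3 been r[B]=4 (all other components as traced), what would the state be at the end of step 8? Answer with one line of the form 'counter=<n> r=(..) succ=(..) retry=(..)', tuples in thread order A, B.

counter=5 r=(2,4) succ=(1,2) retry=(0,1)

state after step 3 := counter=3 r=(2,4) succ=(1,0) retry=(0,0)
4. B CAS -> counter=3 r=(2,4) succ=(1,0) retry=(0,1)
5. B LOAD -> counter=3 r=(2,3) succ=(1,0) retry=(0,1)
6. B CAS -> counter=4 r=(2,3) succ=(1,1) retry=(0,1)
7. B LOAD -> counter=4 r=(2,4) succ=(1,1) retry=(0,1)
8. B CAS -> counter=5 r=(2,4) succ=(1,2) retry=(0,1)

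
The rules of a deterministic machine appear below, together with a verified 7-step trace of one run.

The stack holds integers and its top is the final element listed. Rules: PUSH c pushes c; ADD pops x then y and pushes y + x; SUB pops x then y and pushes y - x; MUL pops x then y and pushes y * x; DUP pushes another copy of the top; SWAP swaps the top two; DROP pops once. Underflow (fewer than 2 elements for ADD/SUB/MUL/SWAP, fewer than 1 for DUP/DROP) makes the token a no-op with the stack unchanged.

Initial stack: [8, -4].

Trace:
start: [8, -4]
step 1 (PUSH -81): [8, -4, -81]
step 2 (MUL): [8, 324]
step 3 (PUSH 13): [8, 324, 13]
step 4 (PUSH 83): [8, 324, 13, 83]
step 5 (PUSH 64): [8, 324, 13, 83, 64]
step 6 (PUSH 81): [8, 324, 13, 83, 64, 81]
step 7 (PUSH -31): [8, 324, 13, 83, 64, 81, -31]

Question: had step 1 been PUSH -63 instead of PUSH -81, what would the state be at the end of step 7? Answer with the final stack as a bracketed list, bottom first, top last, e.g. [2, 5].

[8, 252, 13, 83, 64, 81, -31]

(re-executing from step 1 with the substitution; state before step 1: [8, -4])
step 1 (PUSH -63): [8, -4, -63]
step 2 (MUL): [8, 252]
step 3 (PUSH 13): [8, 252, 13]
step 4 (PUSH 83): [8, 252, 13, 83]
step 5 (PUSH 64): [8, 252, 13, 83, 64]
step 6 (PUSH 81): [8, 252, 13, 83, 64, 81]
step 7 (PUSH -31): [8, 252, 13, 83, 64, 81, -31]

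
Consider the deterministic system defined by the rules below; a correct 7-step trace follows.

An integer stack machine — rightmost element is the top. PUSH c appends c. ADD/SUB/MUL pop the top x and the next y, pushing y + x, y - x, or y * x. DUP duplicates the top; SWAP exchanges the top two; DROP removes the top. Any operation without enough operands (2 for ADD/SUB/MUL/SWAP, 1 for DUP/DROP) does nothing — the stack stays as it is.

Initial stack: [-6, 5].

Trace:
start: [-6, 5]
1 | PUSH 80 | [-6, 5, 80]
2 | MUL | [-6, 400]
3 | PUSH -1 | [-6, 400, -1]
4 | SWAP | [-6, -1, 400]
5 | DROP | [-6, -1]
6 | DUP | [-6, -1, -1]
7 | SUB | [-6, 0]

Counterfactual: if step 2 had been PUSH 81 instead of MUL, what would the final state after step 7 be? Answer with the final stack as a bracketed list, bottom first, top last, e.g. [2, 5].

(re-executing from step 2 with the substitution; state before step 2: [-6, 5, 80])
2 | PUSH 81 | [-6, 5, 80, 81]
3 | PUSH -1 | [-6, 5, 80, 81, -1]
4 | SWAP | [-6, 5, 80, -1, 81]
5 | DROP | [-6, 5, 80, -1]
6 | DUP | [-6, 5, 80, -1, -1]
7 | SUB | [-6, 5, 80, 0]

[-6, 5, 80, 0]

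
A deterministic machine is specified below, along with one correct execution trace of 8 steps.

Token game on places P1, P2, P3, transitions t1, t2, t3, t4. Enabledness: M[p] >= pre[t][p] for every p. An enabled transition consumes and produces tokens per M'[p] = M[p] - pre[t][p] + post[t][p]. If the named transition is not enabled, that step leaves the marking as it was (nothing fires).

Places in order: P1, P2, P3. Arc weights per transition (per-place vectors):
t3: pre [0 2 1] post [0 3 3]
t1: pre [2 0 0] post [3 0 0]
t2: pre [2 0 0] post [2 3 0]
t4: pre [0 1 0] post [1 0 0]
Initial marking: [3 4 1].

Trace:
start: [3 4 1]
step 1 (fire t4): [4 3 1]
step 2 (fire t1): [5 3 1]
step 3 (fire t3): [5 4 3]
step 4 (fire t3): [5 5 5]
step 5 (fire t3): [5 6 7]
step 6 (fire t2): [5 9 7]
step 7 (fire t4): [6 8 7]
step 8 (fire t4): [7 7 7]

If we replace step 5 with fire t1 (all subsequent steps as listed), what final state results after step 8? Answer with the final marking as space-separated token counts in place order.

(re-executing from step 5 with the substitution; state before step 5: [5 5 5])
step 5 (fire t1): [6 5 5]
step 6 (fire t2): [6 8 5]
step 7 (fire t4): [7 7 5]
step 8 (fire t4): [8 6 5]

8 6 5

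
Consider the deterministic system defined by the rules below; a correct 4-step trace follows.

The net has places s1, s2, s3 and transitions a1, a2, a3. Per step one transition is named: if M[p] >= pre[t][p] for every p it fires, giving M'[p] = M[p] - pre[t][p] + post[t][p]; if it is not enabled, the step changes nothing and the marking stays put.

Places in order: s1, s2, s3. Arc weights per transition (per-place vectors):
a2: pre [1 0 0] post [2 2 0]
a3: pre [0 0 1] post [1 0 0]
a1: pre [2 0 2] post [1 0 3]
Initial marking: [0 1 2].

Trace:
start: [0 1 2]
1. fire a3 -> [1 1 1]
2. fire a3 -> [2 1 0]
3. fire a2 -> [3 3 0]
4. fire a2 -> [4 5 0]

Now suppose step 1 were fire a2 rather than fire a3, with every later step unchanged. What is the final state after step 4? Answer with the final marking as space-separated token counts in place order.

3 5 1

(re-executing from step 1 with the substitution; state before step 1: [0 1 2])
1. fire a2 -> [0 1 2]
2. fire a3 -> [1 1 1]
3. fire a2 -> [2 3 1]
4. fire a2 -> [3 5 1]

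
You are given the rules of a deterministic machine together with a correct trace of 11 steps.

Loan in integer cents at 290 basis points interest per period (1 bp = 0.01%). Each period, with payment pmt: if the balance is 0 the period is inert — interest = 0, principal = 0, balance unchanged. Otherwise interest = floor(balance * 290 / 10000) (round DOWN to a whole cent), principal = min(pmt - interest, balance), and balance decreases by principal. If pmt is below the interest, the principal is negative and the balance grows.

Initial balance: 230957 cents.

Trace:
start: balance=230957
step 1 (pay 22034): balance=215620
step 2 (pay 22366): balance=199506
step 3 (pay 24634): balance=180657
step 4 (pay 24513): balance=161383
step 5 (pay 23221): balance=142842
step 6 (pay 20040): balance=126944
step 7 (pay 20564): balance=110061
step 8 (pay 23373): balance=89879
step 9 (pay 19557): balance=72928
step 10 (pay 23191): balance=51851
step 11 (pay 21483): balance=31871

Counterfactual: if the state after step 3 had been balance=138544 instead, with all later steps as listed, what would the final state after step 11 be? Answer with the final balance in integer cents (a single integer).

0

state after step 3 := balance=138544
step 4 (pay 24513): balance=118048
step 5 (pay 23221): balance=98250
step 6 (pay 20040): balance=81059
step 7 (pay 20564): balance=62845
step 8 (pay 23373): balance=41294
step 9 (pay 19557): balance=22934
step 10 (pay 23191): balance=408
step 11 (pay 21483): balance=0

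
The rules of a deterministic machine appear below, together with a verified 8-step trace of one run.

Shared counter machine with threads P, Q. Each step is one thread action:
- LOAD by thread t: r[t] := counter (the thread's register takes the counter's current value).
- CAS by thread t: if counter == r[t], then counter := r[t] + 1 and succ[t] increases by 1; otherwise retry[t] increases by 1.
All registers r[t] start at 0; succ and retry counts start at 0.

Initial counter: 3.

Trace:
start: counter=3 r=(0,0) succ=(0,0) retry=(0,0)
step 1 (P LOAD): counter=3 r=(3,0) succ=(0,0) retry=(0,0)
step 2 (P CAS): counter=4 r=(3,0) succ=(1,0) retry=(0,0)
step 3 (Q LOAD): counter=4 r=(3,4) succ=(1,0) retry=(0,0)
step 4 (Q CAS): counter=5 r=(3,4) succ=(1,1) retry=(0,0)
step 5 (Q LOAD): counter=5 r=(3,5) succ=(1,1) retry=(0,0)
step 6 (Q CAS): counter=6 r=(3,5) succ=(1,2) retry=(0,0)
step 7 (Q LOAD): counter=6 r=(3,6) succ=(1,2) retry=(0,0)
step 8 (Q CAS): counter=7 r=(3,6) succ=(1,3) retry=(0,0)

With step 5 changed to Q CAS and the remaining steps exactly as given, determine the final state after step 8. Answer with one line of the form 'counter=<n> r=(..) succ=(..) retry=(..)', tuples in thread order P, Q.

counter=6 r=(3,5) succ=(1,2) retry=(0,2)

(re-executing from step 5 with the substitution; state before step 5: counter=5 r=(3,4) succ=(1,1) retry=(0,0))
step 5 (Q CAS): counter=5 r=(3,4) succ=(1,1) retry=(0,1)
step 6 (Q CAS): counter=5 r=(3,4) succ=(1,1) retry=(0,2)
step 7 (Q LOAD): counter=5 r=(3,5) succ=(1,1) retry=(0,2)
step 8 (Q CAS): counter=6 r=(3,5) succ=(1,2) retry=(0,2)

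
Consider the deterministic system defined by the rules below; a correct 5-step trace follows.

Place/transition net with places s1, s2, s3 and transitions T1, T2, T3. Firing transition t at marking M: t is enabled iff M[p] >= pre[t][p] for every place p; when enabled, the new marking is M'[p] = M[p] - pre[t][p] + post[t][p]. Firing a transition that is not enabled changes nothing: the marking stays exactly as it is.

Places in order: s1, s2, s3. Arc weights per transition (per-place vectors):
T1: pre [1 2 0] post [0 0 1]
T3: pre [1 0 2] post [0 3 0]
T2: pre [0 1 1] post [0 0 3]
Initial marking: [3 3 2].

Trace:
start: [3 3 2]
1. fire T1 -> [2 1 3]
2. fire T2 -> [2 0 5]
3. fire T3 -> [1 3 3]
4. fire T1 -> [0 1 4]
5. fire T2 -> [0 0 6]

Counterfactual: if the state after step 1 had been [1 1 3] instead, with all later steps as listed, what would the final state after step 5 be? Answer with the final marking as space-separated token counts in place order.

state after step 1 := [1 1 3]
2. fire T2 -> [1 0 5]
3. fire T3 -> [0 3 3]
4. fire T1 -> [0 3 3]
5. fire T2 -> [0 2 5]

0 2 5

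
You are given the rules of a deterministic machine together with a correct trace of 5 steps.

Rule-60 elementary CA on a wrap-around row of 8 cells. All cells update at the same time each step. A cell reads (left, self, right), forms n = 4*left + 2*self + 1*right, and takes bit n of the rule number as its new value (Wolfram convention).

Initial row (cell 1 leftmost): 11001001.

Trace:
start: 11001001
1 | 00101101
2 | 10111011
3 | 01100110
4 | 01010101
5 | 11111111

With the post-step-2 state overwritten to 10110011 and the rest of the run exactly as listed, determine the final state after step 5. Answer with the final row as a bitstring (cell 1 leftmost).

state after step 2 := 10110011
3 | 01101010
4 | 01011111
5 | 11110000

11110000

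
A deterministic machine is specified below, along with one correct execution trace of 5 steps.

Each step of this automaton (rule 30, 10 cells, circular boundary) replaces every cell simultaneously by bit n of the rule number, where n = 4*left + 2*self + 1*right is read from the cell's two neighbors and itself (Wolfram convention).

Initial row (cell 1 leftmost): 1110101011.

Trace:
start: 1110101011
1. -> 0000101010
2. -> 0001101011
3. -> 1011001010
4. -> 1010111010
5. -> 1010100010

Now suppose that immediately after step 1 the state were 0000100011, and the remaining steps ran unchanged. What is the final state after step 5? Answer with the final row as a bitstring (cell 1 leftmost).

0101101000

state after step 1 := 0000100011
2. -> 1001110110
3. -> 1111000100
4. -> 1000101111
5. -> 0101101000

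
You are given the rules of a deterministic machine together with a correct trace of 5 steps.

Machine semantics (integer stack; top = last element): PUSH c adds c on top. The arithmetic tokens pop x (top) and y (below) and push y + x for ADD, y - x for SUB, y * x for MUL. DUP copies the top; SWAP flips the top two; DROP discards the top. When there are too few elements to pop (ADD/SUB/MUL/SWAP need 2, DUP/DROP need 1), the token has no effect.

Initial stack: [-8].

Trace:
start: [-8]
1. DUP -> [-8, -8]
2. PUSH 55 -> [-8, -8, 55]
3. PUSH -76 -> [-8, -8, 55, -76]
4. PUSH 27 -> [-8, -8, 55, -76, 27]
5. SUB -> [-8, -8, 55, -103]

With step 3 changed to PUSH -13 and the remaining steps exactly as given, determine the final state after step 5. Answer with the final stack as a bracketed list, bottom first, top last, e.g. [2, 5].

[-8, -8, 55, -40]

(re-executing from step 3 with the substitution; state before step 3: [-8, -8, 55])
3. PUSH -13 -> [-8, -8, 55, -13]
4. PUSH 27 -> [-8, -8, 55, -13, 27]
5. SUB -> [-8, -8, 55, -40]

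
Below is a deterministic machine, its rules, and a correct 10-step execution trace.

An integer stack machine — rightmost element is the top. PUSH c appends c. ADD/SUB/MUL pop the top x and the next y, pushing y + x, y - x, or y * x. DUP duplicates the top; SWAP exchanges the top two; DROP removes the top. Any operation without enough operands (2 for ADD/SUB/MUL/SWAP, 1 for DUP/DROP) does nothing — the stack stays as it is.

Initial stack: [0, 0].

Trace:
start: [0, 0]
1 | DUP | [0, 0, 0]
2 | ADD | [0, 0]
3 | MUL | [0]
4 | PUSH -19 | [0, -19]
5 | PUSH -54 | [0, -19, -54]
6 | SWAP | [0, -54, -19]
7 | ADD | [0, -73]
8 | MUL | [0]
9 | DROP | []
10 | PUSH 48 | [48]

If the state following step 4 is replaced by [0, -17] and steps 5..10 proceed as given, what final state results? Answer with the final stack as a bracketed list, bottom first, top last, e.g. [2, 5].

[48]

state after step 4 := [0, -17]
5 | PUSH -54 | [0, -17, -54]
6 | SWAP | [0, -54, -17]
7 | ADD | [0, -71]
8 | MUL | [0]
9 | DROP | []
10 | PUSH 48 | [48]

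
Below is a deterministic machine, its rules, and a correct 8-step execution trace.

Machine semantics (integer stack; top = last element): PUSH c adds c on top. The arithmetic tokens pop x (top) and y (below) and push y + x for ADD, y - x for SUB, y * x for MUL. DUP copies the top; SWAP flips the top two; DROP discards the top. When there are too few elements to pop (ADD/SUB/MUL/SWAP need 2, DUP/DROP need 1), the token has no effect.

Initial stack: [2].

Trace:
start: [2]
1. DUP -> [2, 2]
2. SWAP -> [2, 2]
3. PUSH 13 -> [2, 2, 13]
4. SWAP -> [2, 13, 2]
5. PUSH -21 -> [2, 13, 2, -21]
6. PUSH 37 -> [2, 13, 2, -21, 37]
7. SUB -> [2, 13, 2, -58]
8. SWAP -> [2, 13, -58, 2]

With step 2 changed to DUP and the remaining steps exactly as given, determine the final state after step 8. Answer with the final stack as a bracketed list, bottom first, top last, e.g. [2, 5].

(re-executing from step 2 with the substitution; state before step 2: [2, 2])
2. DUP -> [2, 2, 2]
3. PUSH 13 -> [2, 2, 2, 13]
4. SWAP -> [2, 2, 13, 2]
5. PUSH -21 -> [2, 2, 13, 2, -21]
6. PUSH 37 -> [2, 2, 13, 2, -21, 37]
7. SUB -> [2, 2, 13, 2, -58]
8. SWAP -> [2, 2, 13, -58, 2]

[2, 2, 13, -58, 2]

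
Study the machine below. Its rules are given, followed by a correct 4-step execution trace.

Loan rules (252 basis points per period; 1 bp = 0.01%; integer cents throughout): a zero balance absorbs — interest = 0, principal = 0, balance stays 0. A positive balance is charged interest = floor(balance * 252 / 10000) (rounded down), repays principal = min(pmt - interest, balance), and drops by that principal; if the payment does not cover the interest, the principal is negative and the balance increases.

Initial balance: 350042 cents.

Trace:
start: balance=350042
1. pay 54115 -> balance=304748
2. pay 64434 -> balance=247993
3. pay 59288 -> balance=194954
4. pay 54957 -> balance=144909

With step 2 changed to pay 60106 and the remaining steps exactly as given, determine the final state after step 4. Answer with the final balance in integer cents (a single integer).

149458

(re-executing from step 2 with the substitution; state before step 2: balance=304748)
2. pay 60106 -> balance=252321
3. pay 59288 -> balance=199391
4. pay 54957 -> balance=149458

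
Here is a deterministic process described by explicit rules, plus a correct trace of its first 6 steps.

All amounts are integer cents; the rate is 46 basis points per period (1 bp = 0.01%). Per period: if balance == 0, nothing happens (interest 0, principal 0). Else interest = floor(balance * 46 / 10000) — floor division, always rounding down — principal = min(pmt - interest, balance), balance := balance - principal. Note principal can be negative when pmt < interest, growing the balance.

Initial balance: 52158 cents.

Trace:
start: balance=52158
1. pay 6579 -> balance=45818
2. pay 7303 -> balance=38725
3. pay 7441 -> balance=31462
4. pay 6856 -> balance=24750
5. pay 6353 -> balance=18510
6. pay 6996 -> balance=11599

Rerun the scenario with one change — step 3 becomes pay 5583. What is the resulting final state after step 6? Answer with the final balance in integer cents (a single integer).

(re-executing from step 3 with the substitution; state before step 3: balance=38725)
3. pay 5583 -> balance=33320
4. pay 6856 -> balance=26617
5. pay 6353 -> balance=20386
6. pay 6996 -> balance=13483

13483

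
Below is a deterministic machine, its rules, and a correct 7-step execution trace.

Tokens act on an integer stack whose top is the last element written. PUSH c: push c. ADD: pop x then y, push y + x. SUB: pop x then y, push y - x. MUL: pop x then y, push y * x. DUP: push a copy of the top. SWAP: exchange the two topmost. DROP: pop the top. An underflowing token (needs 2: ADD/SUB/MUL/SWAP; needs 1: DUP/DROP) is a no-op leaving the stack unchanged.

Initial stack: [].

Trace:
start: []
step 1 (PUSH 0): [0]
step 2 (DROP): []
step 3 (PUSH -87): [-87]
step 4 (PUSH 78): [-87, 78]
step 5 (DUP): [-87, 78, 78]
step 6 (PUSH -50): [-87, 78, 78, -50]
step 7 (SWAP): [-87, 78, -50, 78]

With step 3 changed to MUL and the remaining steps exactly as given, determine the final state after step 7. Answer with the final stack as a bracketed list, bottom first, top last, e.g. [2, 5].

(re-executing from step 3 with the substitution; state before step 3: [])
step 3 (MUL): []
step 4 (PUSH 78): [78]
step 5 (DUP): [78, 78]
step 6 (PUSH -50): [78, 78, -50]
step 7 (SWAP): [78, -50, 78]

[78, -50, 78]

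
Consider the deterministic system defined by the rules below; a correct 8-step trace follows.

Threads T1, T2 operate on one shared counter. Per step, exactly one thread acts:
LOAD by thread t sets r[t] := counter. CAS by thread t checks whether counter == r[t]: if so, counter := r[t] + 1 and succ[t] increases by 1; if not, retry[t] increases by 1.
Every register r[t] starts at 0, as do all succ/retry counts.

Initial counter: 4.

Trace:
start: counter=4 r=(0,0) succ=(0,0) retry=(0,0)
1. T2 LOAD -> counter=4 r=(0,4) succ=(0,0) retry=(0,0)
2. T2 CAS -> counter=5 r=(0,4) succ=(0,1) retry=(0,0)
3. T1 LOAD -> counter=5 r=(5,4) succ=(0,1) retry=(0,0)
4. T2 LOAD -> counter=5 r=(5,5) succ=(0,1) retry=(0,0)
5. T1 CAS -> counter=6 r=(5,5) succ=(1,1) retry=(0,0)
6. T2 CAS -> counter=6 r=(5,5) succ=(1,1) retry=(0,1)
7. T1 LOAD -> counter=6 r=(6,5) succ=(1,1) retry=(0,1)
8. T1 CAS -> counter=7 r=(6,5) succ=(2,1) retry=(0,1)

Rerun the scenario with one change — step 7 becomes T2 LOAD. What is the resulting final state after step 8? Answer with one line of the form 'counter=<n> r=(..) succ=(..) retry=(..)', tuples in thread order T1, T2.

(re-executing from step 7 with the substitution; state before step 7: counter=6 r=(5,5) succ=(1,1) retry=(0,1))
7. T2 LOAD -> counter=6 r=(5,6) succ=(1,1) retry=(0,1)
8. T1 CAS -> counter=6 r=(5,6) succ=(1,1) retry=(1,1)

counter=6 r=(5,6) succ=(1,1) retry=(1,1)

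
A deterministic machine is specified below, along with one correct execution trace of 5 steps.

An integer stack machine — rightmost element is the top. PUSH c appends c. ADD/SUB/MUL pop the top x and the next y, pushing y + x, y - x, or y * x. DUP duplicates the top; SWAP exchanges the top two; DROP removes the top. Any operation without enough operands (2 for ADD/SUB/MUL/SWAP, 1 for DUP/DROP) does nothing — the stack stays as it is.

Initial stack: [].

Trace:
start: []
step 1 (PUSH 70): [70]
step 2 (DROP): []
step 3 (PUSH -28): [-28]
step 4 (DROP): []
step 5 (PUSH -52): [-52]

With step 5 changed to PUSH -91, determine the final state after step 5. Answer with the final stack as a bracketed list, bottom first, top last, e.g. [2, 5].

(re-executing from step 5 with the substitution; state before step 5: [])
step 5 (PUSH -91): [-91]

[-91]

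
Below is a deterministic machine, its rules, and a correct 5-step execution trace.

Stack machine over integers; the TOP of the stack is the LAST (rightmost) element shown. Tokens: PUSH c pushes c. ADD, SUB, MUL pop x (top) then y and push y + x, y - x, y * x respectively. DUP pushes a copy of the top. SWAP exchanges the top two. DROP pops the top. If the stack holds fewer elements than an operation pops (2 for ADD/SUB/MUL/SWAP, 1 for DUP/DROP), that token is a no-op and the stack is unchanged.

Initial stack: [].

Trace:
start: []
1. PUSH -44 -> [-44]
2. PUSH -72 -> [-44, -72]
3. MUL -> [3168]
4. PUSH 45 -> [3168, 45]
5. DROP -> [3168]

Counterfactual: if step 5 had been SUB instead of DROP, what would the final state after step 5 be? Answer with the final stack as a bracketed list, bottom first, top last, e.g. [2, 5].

[3123]

(re-executing from step 5 with the substitution; state before step 5: [3168, 45])
5. SUB -> [3123]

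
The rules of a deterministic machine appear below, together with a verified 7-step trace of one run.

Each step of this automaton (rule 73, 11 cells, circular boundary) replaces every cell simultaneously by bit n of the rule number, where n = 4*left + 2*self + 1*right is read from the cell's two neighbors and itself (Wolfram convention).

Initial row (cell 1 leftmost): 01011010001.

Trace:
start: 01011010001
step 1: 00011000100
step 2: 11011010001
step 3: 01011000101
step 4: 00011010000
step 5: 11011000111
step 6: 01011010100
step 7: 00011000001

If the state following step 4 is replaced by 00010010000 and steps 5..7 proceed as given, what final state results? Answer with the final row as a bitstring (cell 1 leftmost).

state after step 4 := 00010010000
step 5: 11000000111
step 6: 01011110100
step 7: 00010010001

00010010001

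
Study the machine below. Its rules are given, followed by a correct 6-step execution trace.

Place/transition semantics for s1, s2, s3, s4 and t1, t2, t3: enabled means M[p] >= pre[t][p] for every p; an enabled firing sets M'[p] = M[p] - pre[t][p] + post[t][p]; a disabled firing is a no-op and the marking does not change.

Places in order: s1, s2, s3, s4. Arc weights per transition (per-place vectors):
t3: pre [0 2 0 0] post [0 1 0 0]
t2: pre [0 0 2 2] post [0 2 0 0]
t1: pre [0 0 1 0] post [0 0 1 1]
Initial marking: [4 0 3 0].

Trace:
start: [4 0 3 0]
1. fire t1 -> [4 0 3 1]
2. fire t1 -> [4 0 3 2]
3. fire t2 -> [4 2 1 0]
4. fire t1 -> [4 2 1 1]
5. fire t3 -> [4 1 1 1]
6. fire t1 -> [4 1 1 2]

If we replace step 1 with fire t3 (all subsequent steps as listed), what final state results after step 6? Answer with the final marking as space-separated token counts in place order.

4 0 3 3

(re-executing from step 1 with the substitution; state before step 1: [4 0 3 0])
1. fire t3 -> [4 0 3 0]
2. fire t1 -> [4 0 3 1]
3. fire t2 -> [4 0 3 1]
4. fire t1 -> [4 0 3 2]
5. fire t3 -> [4 0 3 2]
6. fire t1 -> [4 0 3 3]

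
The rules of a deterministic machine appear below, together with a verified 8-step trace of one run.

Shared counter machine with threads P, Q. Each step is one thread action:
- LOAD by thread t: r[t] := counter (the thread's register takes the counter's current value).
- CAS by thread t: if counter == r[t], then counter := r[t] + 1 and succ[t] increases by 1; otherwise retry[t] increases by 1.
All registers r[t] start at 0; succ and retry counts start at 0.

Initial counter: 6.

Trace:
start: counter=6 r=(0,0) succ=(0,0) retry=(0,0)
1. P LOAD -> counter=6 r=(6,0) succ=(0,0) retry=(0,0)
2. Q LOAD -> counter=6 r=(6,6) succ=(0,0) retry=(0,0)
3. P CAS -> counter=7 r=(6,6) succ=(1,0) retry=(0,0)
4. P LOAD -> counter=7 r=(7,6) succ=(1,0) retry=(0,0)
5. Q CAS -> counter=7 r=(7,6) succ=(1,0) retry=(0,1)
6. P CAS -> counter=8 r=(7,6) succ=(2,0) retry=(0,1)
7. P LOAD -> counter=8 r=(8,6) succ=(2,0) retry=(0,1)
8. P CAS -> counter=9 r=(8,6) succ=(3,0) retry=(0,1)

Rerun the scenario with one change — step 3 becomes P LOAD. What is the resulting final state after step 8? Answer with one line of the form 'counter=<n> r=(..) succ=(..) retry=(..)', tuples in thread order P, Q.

(re-executing from step 3 with the substitution; state before step 3: counter=6 r=(6,6) succ=(0,0) retry=(0,0))
3. P LOAD -> counter=6 r=(6,6) succ=(0,0) retry=(0,0)
4. P LOAD -> counter=6 r=(6,6) succ=(0,0) retry=(0,0)
5. Q CAS -> counter=7 r=(6,6) succ=(0,1) retry=(0,0)
6. P CAS -> counter=7 r=(6,6) succ=(0,1) retry=(1,0)
7. P LOAD -> counter=7 r=(7,6) succ=(0,1) retry=(1,0)
8. P CAS -> counter=8 r=(7,6) succ=(1,1) retry=(1,0)

counter=8 r=(7,6) succ=(1,1) retry=(1,0)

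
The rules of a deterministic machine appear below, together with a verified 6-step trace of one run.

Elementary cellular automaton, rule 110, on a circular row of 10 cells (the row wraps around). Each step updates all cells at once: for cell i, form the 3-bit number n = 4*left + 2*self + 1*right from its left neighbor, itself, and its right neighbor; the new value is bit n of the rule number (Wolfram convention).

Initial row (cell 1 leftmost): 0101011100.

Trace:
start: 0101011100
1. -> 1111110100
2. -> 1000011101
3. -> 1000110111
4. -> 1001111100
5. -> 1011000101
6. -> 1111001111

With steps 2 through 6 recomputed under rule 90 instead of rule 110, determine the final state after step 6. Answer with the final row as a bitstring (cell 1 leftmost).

0111011001

(re-executing steps 2..6 under rule 90; state before step 2: 1111110100)
2. -> 1000010011
3. -> 1100101110
4. -> 1111001010
5. -> 1001110000
6. -> 0111011001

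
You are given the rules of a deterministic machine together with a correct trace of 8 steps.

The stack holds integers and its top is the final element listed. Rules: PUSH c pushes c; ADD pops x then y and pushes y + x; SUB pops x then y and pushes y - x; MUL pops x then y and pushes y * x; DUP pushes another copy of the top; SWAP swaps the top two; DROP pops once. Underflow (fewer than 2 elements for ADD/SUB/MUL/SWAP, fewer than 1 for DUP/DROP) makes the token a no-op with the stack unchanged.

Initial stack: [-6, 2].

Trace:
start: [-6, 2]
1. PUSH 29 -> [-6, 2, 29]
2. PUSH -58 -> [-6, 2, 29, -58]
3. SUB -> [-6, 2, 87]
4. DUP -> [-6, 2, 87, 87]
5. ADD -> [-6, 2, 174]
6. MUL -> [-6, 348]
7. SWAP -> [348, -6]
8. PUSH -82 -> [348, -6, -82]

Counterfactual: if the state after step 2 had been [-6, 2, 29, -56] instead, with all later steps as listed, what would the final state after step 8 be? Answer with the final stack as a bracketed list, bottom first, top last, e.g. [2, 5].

[340, -6, -82]

state after step 2 := [-6, 2, 29, -56]
3. SUB -> [-6, 2, 85]
4. DUP -> [-6, 2, 85, 85]
5. ADD -> [-6, 2, 170]
6. MUL -> [-6, 340]
7. SWAP -> [340, -6]
8. PUSH -82 -> [340, -6, -82]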